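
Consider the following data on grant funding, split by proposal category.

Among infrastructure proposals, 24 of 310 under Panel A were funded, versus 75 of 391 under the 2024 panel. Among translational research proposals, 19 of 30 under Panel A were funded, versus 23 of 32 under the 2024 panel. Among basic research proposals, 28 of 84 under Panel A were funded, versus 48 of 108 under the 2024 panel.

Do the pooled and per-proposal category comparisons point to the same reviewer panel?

Yes

Infrastructure: Panel A 24/310 = 7.7%, the 2024 panel 75/391 = 19.2% → the 2024 panel
Translational research: Panel A 19/30 = 63.3%, the 2024 panel 23/32 = 71.9% → the 2024 panel
Basic research: Panel A 28/84 = 33.3%, the 2024 panel 48/108 = 44.4% → the 2024 panel
Overall: Panel A 71/424 = 16.7%, the 2024 panel 146/531 = 27.5% → the 2024 panel
The 2024 panel wins overall and in every proposal group — no reversal.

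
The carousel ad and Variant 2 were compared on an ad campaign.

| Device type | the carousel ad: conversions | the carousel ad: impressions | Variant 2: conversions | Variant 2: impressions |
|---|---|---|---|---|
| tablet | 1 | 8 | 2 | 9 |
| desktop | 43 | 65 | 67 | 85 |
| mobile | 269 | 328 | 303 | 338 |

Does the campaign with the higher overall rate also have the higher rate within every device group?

Yes

Tablet: the carousel ad 1/8 = 12.5%, Variant 2 2/9 = 22.2% → Variant 2
Desktop: the carousel ad 43/65 = 66.2%, Variant 2 67/85 = 78.8% → Variant 2
Mobile: the carousel ad 269/328 = 82.0%, Variant 2 303/338 = 89.6% → Variant 2
Overall: the carousel ad 313/401 = 78.1%, Variant 2 372/432 = 86.1% → Variant 2
Variant 2 wins overall and in every device group — no reversal.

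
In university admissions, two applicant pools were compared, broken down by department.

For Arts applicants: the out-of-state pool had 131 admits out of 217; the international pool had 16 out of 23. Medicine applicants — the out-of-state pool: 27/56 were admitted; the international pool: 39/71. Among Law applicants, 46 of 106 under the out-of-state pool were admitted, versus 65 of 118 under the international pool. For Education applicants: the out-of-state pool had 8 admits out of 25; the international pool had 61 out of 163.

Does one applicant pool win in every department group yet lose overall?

Yes

Arts: the out-of-state pool 131/217 = 60.4%, the international pool 16/23 = 69.6% → the international pool
Medicine: the out-of-state pool 27/56 = 48.2%, the international pool 39/71 = 54.9% → the international pool
Law: the out-of-state pool 46/106 = 43.4%, the international pool 65/118 = 55.1% → the international pool
Education: the out-of-state pool 8/25 = 32.0%, the international pool 61/163 = 37.4% → the international pool
Overall: the out-of-state pool 212/404 = 52.5%, the international pool 181/375 = 48.3% → the out-of-state pool
The international pool wins each department group but the out-of-state pool wins overall — the comparison reverses. The international pool's applicants skew toward Education, which has a lower base rate.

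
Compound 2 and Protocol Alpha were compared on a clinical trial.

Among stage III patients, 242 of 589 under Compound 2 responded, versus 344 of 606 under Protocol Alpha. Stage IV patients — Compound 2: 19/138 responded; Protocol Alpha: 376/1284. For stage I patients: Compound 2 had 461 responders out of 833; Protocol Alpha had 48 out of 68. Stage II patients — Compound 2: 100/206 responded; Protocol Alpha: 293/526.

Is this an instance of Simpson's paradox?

Yes

Stage III: Compound 2 242/589 = 41.1%, Protocol Alpha 344/606 = 56.8% → Protocol Alpha
Stage IV: Compound 2 19/138 = 13.8%, Protocol Alpha 376/1284 = 29.3% → Protocol Alpha
Stage I: Compound 2 461/833 = 55.3%, Protocol Alpha 48/68 = 70.6% → Protocol Alpha
Stage II: Compound 2 100/206 = 48.5%, Protocol Alpha 293/526 = 55.7% → Protocol Alpha
Overall: Compound 2 822/1766 = 46.5%, Protocol Alpha 1061/2484 = 42.7% → Compound 2
Protocol Alpha wins each disease group but Compound 2 wins overall — the comparison reverses. Protocol Alpha's patients skew toward stage IV, which has a lower base rate.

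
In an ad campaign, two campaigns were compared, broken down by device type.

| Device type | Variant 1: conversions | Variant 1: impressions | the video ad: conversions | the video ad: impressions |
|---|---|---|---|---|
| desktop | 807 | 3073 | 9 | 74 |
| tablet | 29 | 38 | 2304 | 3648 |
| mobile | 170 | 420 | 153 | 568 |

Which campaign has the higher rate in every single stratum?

Variant 1

Desktop: Variant 1 807/3073 = 26.3%, the video ad 9/74 = 12.2% → Variant 1
Tablet: Variant 1 29/38 = 76.3%, the video ad 2304/3648 = 63.2% → Variant 1
Mobile: Variant 1 170/420 = 40.5%, the video ad 153/568 = 26.9% → Variant 1
Variant 1 has the higher rate in all 3 groups.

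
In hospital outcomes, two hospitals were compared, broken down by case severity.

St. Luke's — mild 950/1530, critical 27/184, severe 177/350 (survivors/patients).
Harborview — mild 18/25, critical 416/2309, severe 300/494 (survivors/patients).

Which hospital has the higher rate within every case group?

Harborview

Mild: St. Luke's 950/1530 = 62.1%, Harborview 18/25 = 72.0% → Harborview
Critical: St. Luke's 27/184 = 14.7%, Harborview 416/2309 = 18.0% → Harborview
Severe: St. Luke's 177/350 = 50.6%, Harborview 300/494 = 60.7% → Harborview
Harborview has the higher rate in all 3 groups.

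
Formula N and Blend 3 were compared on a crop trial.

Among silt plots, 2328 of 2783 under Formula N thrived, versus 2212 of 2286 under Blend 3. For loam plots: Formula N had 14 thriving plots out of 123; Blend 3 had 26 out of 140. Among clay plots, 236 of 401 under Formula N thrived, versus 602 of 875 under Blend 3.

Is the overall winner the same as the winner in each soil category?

Silt: Formula N 2328/2783 = 83.7%, Blend 3 2212/2286 = 96.8% → Blend 3
Loam: Formula N 14/123 = 11.4%, Blend 3 26/140 = 18.6% → Blend 3
Clay: Formula N 236/401 = 58.9%, Blend 3 602/875 = 68.8% → Blend 3
Overall: Formula N 2578/3307 = 78.0%, Blend 3 2840/3301 = 86.0% → Blend 3
Blend 3 wins overall and in every soil group — no reversal.

Yes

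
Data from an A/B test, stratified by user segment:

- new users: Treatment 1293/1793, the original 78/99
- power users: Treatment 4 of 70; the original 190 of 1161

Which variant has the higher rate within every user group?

the original

New users: Treatment 1293/1793 = 72.1%, the original 78/99 = 78.8% → the original
Power users: Treatment 4/70 = 5.7%, the original 190/1161 = 16.4% → the original
The original has the higher rate in both groups.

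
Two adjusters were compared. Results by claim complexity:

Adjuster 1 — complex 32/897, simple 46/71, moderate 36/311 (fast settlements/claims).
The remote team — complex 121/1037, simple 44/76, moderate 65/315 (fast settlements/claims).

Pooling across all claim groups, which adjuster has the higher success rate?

Complex: Adjuster 1 32/897 = 3.6%, the remote team 121/1037 = 11.7% → the remote team
Simple: Adjuster 1 46/71 = 64.8%, the remote team 44/76 = 57.9% → Adjuster 1
Moderate: Adjuster 1 36/311 = 11.6%, the remote team 65/315 = 20.6% → the remote team
Overall: Adjuster 1 114/1279 = 8.9%, the remote team 230/1428 = 16.1% → the remote team
(Neither sweeps every claim group, but the remote team has the higher pooled rate.)

the remote team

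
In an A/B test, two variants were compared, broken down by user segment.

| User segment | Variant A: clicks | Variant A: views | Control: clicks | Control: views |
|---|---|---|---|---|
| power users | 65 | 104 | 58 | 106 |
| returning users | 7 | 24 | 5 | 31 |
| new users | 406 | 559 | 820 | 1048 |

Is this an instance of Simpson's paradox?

No

Power users: Variant A 65/104 = 62.5%, Control 58/106 = 54.7% → Variant A
Returning users: Variant A 7/24 = 29.2%, Control 5/31 = 16.1% → Variant A
New users: Variant A 406/559 = 72.6%, Control 820/1048 = 78.2% → Control
Overall: Variant A 478/687 = 69.6%, Control 883/1185 = 74.5% → Control
Neither sweeps: Variant A wins 2 of 3 groups, Control wins 1. Control wins overall but not every group — no Simpson reversal.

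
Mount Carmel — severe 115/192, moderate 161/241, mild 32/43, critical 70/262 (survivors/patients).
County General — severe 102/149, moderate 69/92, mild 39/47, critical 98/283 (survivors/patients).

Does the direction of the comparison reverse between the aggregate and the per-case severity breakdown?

Severe: Mount Carmel 115/192 = 59.9%, County General 102/149 = 68.5% → County General
Moderate: Mount Carmel 161/241 = 66.8%, County General 69/92 = 75.0% → County General
Mild: Mount Carmel 32/43 = 74.4%, County General 39/47 = 83.0% → County General
Critical: Mount Carmel 70/262 = 26.7%, County General 98/283 = 34.6% → County General
Overall: Mount Carmel 378/738 = 51.2%, County General 308/571 = 53.9% → County General
County General wins overall and in every case group — no reversal.

No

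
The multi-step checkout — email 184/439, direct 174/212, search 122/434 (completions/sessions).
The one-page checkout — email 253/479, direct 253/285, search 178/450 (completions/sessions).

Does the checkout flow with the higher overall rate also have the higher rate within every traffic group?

Yes

Email: the multi-step checkout 184/439 = 41.9%, the one-page checkout 253/479 = 52.8% → the one-page checkout
Direct: the multi-step checkout 174/212 = 82.1%, the one-page checkout 253/285 = 88.8% → the one-page checkout
Search: the multi-step checkout 122/434 = 28.1%, the one-page checkout 178/450 = 39.6% → the one-page checkout
Overall: the multi-step checkout 480/1085 = 44.2%, the one-page checkout 684/1214 = 56.3% → the one-page checkout
The one-page checkout wins overall and in every traffic group — no reversal.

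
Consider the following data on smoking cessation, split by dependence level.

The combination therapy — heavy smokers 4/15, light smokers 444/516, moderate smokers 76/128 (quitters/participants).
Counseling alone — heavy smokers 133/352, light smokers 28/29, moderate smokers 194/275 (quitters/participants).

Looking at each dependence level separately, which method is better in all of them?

Heavy smokers: the combination therapy 4/15 = 26.7%, counseling alone 133/352 = 37.8% → counseling alone
Light smokers: the combination therapy 444/516 = 86.0%, counseling alone 28/29 = 96.6% → counseling alone
Moderate smokers: the combination therapy 76/128 = 59.4%, counseling alone 194/275 = 70.5% → counseling alone
Counseling alone has the higher rate in all 3 groups.

counseling alone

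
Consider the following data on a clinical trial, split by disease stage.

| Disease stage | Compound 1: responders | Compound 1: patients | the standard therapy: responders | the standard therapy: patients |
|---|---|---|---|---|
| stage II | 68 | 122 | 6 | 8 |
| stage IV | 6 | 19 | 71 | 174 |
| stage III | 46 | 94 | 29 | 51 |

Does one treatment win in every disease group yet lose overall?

Yes

Stage II: Compound 1 68/122 = 55.7%, the standard therapy 6/8 = 75.0% → the standard therapy
Stage IV: Compound 1 6/19 = 31.6%, the standard therapy 71/174 = 40.8% → the standard therapy
Stage III: Compound 1 46/94 = 48.9%, the standard therapy 29/51 = 56.9% → the standard therapy
Overall: Compound 1 120/235 = 51.1%, the standard therapy 106/233 = 45.5% → Compound 1
The standard therapy wins each disease group but Compound 1 wins overall — the comparison reverses. The standard therapy's patients skew toward stage IV, which has a lower base rate.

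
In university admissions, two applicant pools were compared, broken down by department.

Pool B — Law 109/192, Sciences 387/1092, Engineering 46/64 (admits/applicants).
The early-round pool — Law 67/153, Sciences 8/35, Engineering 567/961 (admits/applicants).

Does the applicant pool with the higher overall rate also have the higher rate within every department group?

No

Law: Pool B 109/192 = 56.8%, the early-round pool 67/153 = 43.8% → Pool B
Sciences: Pool B 387/1092 = 35.4%, the early-round pool 8/35 = 22.9% → Pool B
Engineering: Pool B 46/64 = 71.9%, the early-round pool 567/961 = 59.0% → Pool B
Overall: Pool B 542/1348 = 40.2%, the early-round pool 642/1149 = 55.9% → the early-round pool
Pool B wins each department group but the early-round pool wins overall — the comparison reverses. Pool B's applicants skew toward Sciences, which has a lower base rate.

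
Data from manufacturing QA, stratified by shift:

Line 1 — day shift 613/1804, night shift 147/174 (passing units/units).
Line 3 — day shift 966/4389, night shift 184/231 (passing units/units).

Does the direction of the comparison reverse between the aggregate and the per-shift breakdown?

Day shift: Line 1 613/1804 = 34.0%, Line 3 966/4389 = 22.0% → Line 1
Night shift: Line 1 147/174 = 84.5%, Line 3 184/231 = 79.7% → Line 1
Overall: Line 1 760/1978 = 38.4%, Line 3 1150/4620 = 24.9% → Line 1
Line 1 wins overall and in every shift group — no reversal.

No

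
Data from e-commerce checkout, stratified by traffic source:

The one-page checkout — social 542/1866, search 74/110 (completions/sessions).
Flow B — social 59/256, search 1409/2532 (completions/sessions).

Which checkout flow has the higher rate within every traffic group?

Social: the one-page checkout 542/1866 = 29.0%, Flow B 59/256 = 23.0% → the one-page checkout
Search: the one-page checkout 74/110 = 67.3%, Flow B 1409/2532 = 55.6% → the one-page checkout
The one-page checkout has the higher rate in both groups.

the one-page checkout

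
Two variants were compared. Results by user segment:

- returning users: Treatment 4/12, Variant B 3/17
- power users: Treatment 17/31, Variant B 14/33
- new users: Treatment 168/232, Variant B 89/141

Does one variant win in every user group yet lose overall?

No

Returning users: Treatment 4/12 = 33.3%, Variant B 3/17 = 17.6% → Treatment
Power users: Treatment 17/31 = 54.8%, Variant B 14/33 = 42.4% → Treatment
New users: Treatment 168/232 = 72.4%, Variant B 89/141 = 63.1% → Treatment
Overall: Treatment 189/275 = 68.7%, Variant B 106/191 = 55.5% → Treatment
Treatment wins overall and in every user group — no reversal.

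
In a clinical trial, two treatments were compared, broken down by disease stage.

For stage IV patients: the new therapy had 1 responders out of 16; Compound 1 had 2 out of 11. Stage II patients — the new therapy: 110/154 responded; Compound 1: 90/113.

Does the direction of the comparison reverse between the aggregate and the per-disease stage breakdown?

No

Stage IV: the new therapy 1/16 = 6.2%, Compound 1 2/11 = 18.2% → Compound 1
Stage II: the new therapy 110/154 = 71.4%, Compound 1 90/113 = 79.6% → Compound 1
Overall: the new therapy 111/170 = 65.3%, Compound 1 92/124 = 74.2% → Compound 1
Compound 1 wins overall and in every disease group — no reversal.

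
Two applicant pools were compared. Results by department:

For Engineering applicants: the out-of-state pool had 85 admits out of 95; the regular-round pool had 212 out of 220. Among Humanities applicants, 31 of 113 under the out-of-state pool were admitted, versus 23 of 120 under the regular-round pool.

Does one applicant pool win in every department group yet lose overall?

Engineering: the out-of-state pool 85/95 = 89.5%, the regular-round pool 212/220 = 96.4% → the regular-round pool
Humanities: the out-of-state pool 31/113 = 27.4%, the regular-round pool 23/120 = 19.2% → the out-of-state pool
Overall: the out-of-state pool 116/208 = 55.8%, the regular-round pool 235/340 = 69.1% → the regular-round pool
Neither sweeps: the out-of-state pool wins 1 of 2 groups, the regular-round pool wins 1. The regular-round pool wins overall but not every group — no Simpson reversal.

No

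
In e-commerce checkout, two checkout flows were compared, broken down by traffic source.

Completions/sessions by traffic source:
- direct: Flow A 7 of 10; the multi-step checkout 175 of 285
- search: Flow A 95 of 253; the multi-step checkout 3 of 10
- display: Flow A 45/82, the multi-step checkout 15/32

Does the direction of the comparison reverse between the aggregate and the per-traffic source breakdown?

Direct: Flow A 7/10 = 70.0%, the multi-step checkout 175/285 = 61.4% → Flow A
Search: Flow A 95/253 = 37.5%, the multi-step checkout 3/10 = 30.0% → Flow A
Display: Flow A 45/82 = 54.9%, the multi-step checkout 15/32 = 46.9% → Flow A
Overall: Flow A 147/345 = 42.6%, the multi-step checkout 193/327 = 59.0% → the multi-step checkout
Flow A wins each traffic group but the multi-step checkout wins overall — the comparison reverses. Flow A's sessions skew toward search, which has a lower base rate.

Yes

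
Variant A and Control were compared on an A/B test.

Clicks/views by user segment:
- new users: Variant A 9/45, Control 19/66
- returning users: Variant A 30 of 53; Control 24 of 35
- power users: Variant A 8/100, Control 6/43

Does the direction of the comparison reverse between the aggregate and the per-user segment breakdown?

No

New users: Variant A 9/45 = 20.0%, Control 19/66 = 28.8% → Control
Returning users: Variant A 30/53 = 56.6%, Control 24/35 = 68.6% → Control
Power users: Variant A 8/100 = 8.0%, Control 6/43 = 14.0% → Control
Overall: Variant A 47/198 = 23.7%, Control 49/144 = 34.0% → Control
Control wins overall and in every user group — no reversal.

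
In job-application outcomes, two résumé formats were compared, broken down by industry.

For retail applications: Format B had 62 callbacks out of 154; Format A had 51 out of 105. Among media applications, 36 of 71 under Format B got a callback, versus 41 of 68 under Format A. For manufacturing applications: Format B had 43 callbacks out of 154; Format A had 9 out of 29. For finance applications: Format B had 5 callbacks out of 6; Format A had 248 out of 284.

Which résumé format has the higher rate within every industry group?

Retail: Format B 62/154 = 40.3%, Format A 51/105 = 48.6% → Format A
Media: Format B 36/71 = 50.7%, Format A 41/68 = 60.3% → Format A
Manufacturing: Format B 43/154 = 27.9%, Format A 9/29 = 31.0% → Format A
Finance: Format B 5/6 = 83.3%, Format A 248/284 = 87.3% → Format A
Format A has the higher rate in all 4 groups.

Format A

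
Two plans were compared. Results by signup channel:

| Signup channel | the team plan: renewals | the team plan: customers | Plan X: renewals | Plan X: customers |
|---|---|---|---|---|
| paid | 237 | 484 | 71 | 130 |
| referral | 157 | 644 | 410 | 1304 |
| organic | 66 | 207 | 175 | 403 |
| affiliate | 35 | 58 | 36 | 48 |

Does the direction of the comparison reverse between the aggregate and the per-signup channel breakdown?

No

Paid: the team plan 237/484 = 49.0%, Plan X 71/130 = 54.6% → Plan X
Referral: the team plan 157/644 = 24.4%, Plan X 410/1304 = 31.4% → Plan X
Organic: the team plan 66/207 = 31.9%, Plan X 175/403 = 43.4% → Plan X
Affiliate: the team plan 35/58 = 60.3%, Plan X 36/48 = 75.0% → Plan X
Overall: the team plan 495/1393 = 35.5%, Plan X 692/1885 = 36.7% → Plan X
Plan X wins overall and in every signup group — no reversal.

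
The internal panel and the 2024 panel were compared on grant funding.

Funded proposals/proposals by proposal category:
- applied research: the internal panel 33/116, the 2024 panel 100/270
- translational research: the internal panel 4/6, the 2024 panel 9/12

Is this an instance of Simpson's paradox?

Applied research: the internal panel 33/116 = 28.4%, the 2024 panel 100/270 = 37.0% → the 2024 panel
Translational research: the internal panel 4/6 = 66.7%, the 2024 panel 9/12 = 75.0% → the 2024 panel
Overall: the internal panel 37/122 = 30.3%, the 2024 panel 109/282 = 38.7% → the 2024 panel
The 2024 panel wins overall and in every proposal group — no reversal.

No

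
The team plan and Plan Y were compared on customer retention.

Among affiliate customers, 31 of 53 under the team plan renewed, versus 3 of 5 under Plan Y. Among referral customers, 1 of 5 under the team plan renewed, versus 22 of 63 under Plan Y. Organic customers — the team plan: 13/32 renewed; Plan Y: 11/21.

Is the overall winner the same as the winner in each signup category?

No

Affiliate: the team plan 31/53 = 58.5%, Plan Y 3/5 = 60.0% → Plan Y
Referral: the team plan 1/5 = 20.0%, Plan Y 22/63 = 34.9% → Plan Y
Organic: the team plan 13/32 = 40.6%, Plan Y 11/21 = 52.4% → Plan Y
Overall: the team plan 45/90 = 50.0%, Plan Y 36/89 = 40.4% → the team plan
Plan Y wins each signup group but the team plan wins overall — the comparison reverses. Plan Y's customers skew toward referral, which has a lower base rate.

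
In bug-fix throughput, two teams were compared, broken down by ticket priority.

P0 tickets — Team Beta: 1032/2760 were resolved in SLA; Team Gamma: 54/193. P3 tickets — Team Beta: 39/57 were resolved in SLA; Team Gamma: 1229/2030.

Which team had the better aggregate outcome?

Team Gamma

P0: Team Beta 1032/2760 = 37.4%, Team Gamma 54/193 = 28.0% → Team Beta
P3: Team Beta 39/57 = 68.4%, Team Gamma 1229/2030 = 60.5% → Team Beta
Overall: Team Beta 1071/2817 = 38.0%, Team Gamma 1283/2223 = 57.7% → Team Gamma
(Team Beta wins every ticket group but Team Gamma wins overall — Team Beta's tickets skew toward the low-rate P0 group.)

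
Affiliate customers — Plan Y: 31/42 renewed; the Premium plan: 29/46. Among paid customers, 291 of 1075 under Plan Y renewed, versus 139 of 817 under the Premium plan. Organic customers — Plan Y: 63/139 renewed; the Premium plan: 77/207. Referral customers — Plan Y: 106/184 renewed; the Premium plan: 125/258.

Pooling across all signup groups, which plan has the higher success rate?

Plan Y

Affiliate: Plan Y 31/42 = 73.8%, the Premium plan 29/46 = 63.0% → Plan Y
Paid: Plan Y 291/1075 = 27.1%, the Premium plan 139/817 = 17.0% → Plan Y
Organic: Plan Y 63/139 = 45.3%, the Premium plan 77/207 = 37.2% → Plan Y
Referral: Plan Y 106/184 = 57.6%, the Premium plan 125/258 = 48.4% → Plan Y
Overall: Plan Y 491/1440 = 34.1%, the Premium plan 370/1328 = 27.9% → Plan Y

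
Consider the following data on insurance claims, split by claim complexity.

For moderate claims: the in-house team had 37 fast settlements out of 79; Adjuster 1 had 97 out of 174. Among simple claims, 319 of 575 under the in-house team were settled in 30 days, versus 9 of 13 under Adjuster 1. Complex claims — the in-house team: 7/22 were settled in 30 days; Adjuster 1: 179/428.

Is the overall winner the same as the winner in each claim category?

Moderate: the in-house team 37/79 = 46.8%, Adjuster 1 97/174 = 55.7% → Adjuster 1
Simple: the in-house team 319/575 = 55.5%, Adjuster 1 9/13 = 69.2% → Adjuster 1
Complex: the in-house team 7/22 = 31.8%, Adjuster 1 179/428 = 41.8% → Adjuster 1
Overall: the in-house team 363/676 = 53.7%, Adjuster 1 285/615 = 46.3% → the in-house team
Adjuster 1 wins each claim group but the in-house team wins overall — the comparison reverses. Adjuster 1's claims skew toward complex, which has a lower base rate.

No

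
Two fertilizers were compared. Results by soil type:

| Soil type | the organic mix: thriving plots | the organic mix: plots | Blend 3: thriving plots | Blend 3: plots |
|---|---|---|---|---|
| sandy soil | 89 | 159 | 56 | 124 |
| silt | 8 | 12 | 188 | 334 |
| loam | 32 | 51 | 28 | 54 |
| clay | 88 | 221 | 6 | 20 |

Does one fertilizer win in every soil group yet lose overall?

Sandy soil: the organic mix 89/159 = 56.0%, Blend 3 56/124 = 45.2% → the organic mix
Silt: the organic mix 8/12 = 66.7%, Blend 3 188/334 = 56.3% → the organic mix
Loam: the organic mix 32/51 = 62.7%, Blend 3 28/54 = 51.9% → the organic mix
Clay: the organic mix 88/221 = 39.8%, Blend 3 6/20 = 30.0% → the organic mix
Overall: the organic mix 217/443 = 49.0%, Blend 3 278/532 = 52.3% → Blend 3
The organic mix wins each soil group but Blend 3 wins overall — the comparison reverses. The organic mix's plots skew toward clay, which has a lower base rate.

Yes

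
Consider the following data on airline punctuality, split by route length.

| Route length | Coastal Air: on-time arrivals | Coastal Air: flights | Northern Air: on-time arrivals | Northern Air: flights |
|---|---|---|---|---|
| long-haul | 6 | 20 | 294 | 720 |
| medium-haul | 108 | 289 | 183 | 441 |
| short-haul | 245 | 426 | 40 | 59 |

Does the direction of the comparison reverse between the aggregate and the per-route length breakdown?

Long-haul: Coastal Air 6/20 = 30.0%, Northern Air 294/720 = 40.8% → Northern Air
Medium-haul: Coastal Air 108/289 = 37.4%, Northern Air 183/441 = 41.5% → Northern Air
Short-haul: Coastal Air 245/426 = 57.5%, Northern Air 40/59 = 67.8% → Northern Air
Overall: Coastal Air 359/735 = 48.8%, Northern Air 517/1220 = 42.4% → Coastal Air
Northern Air wins each route group but Coastal Air wins overall — the comparison reverses. Northern Air's flights skew toward long-haul, which has a lower base rate.

Yes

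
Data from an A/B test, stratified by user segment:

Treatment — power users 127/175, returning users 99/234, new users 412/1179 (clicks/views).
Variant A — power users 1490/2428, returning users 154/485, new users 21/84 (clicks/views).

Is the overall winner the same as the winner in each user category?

Power users: Treatment 127/175 = 72.6%, Variant A 1490/2428 = 61.4% → Treatment
Returning users: Treatment 99/234 = 42.3%, Variant A 154/485 = 31.8% → Treatment
New users: Treatment 412/1179 = 34.9%, Variant A 21/84 = 25.0% → Treatment
Overall: Treatment 638/1588 = 40.2%, Variant A 1665/2997 = 55.6% → Variant A
Treatment wins each user group but Variant A wins overall — the comparison reverses. Treatment's views skew toward new users, which has a lower base rate.

No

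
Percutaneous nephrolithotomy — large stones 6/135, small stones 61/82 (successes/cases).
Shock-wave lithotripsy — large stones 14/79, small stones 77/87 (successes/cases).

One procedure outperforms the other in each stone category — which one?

shock-wave lithotripsy

Large stones: percutaneous nephrolithotomy 6/135 = 4.4%, shock-wave lithotripsy 14/79 = 17.7% → shock-wave lithotripsy
Small stones: percutaneous nephrolithotomy 61/82 = 74.4%, shock-wave lithotripsy 77/87 = 88.5% → shock-wave lithotripsy
Shock-wave lithotripsy has the higher rate in both groups.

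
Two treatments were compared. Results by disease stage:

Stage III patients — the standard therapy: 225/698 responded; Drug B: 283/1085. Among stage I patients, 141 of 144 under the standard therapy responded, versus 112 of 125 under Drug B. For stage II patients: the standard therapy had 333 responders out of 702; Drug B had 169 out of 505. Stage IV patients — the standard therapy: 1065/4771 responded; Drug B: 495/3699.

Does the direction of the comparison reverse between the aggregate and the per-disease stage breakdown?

Stage III: the standard therapy 225/698 = 32.2%, Drug B 283/1085 = 26.1% → the standard therapy
Stage I: the standard therapy 141/144 = 97.9%, Drug B 112/125 = 89.6% → the standard therapy
Stage II: the standard therapy 333/702 = 47.4%, Drug B 169/505 = 33.5% → the standard therapy
Stage IV: the standard therapy 1065/4771 = 22.3%, Drug B 495/3699 = 13.4% → the standard therapy
Overall: the standard therapy 1764/6315 = 27.9%, Drug B 1059/5414 = 19.6% → the standard therapy
The standard therapy wins overall and in every disease group — no reversal.

No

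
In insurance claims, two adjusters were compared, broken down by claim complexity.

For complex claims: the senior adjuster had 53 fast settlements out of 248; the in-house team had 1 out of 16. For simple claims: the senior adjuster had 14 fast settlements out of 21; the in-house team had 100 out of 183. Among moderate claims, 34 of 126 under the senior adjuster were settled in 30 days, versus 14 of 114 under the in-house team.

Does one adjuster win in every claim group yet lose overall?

Yes

Complex: the senior adjuster 53/248 = 21.4%, the in-house team 1/16 = 6.2% → the senior adjuster
Simple: the senior adjuster 14/21 = 66.7%, the in-house team 100/183 = 54.6% → the senior adjuster
Moderate: the senior adjuster 34/126 = 27.0%, the in-house team 14/114 = 12.3% → the senior adjuster
Overall: the senior adjuster 101/395 = 25.6%, the in-house team 115/313 = 36.7% → the in-house team
The senior adjuster wins each claim group but the in-house team wins overall — the comparison reverses. The senior adjuster's claims skew toward complex, which has a lower base rate.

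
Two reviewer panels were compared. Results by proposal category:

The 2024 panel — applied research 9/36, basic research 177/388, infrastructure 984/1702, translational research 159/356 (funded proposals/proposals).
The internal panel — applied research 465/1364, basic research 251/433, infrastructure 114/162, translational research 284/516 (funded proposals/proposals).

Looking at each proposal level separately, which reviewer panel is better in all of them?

the internal panel

Applied research: the 2024 panel 9/36 = 25.0%, the internal panel 465/1364 = 34.1% → the internal panel
Basic research: the 2024 panel 177/388 = 45.6%, the internal panel 251/433 = 58.0% → the internal panel
Infrastructure: the 2024 panel 984/1702 = 57.8%, the internal panel 114/162 = 70.4% → the internal panel
Translational research: the 2024 panel 159/356 = 44.7%, the internal panel 284/516 = 55.0% → the internal panel
The internal panel has the higher rate in all 4 groups.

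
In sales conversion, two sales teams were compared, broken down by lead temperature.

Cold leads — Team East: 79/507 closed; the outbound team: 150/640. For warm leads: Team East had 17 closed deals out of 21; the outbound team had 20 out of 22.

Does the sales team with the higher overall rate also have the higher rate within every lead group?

Yes

Cold: Team East 79/507 = 15.6%, the outbound team 150/640 = 23.4% → the outbound team
Warm: Team East 17/21 = 81.0%, the outbound team 20/22 = 90.9% → the outbound team
Overall: Team East 96/528 = 18.2%, the outbound team 170/662 = 25.7% → the outbound team
The outbound team wins overall and in every lead group — no reversal.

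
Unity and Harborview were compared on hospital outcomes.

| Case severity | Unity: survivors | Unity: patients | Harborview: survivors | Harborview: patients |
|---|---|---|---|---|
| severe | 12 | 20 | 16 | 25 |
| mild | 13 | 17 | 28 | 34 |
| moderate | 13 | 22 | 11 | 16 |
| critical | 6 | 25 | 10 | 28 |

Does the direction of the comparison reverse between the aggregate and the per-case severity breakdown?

Severe: Unity 12/20 = 60.0%, Harborview 16/25 = 64.0% → Harborview
Mild: Unity 13/17 = 76.5%, Harborview 28/34 = 82.4% → Harborview
Moderate: Unity 13/22 = 59.1%, Harborview 11/16 = 68.8% → Harborview
Critical: Unity 6/25 = 24.0%, Harborview 10/28 = 35.7% → Harborview
Overall: Unity 44/84 = 52.4%, Harborview 65/103 = 63.1% → Harborview
Harborview wins overall and in every case group — no reversal.

No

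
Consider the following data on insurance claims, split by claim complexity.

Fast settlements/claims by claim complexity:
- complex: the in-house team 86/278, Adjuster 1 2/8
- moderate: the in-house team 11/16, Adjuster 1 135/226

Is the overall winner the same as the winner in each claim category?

No

Complex: the in-house team 86/278 = 30.9%, Adjuster 1 2/8 = 25.0% → the in-house team
Moderate: the in-house team 11/16 = 68.8%, Adjuster 1 135/226 = 59.7% → the in-house team
Overall: the in-house team 97/294 = 33.0%, Adjuster 1 137/234 = 58.5% → Adjuster 1
The in-house team wins each claim group but Adjuster 1 wins overall — the comparison reverses. The in-house team's claims skew toward complex, which has a lower base rate.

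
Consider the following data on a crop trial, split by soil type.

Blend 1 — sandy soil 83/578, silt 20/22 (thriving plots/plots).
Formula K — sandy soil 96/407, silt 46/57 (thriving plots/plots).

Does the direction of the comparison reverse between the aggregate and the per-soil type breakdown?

No

Sandy soil: Blend 1 83/578 = 14.4%, Formula K 96/407 = 23.6% → Formula K
Silt: Blend 1 20/22 = 90.9%, Formula K 46/57 = 80.7% → Blend 1
Overall: Blend 1 103/600 = 17.2%, Formula K 142/464 = 30.6% → Formula K
Neither sweeps: Blend 1 wins 1 of 2 groups, Formula K wins 1. Formula K wins overall but not every group — no Simpson reversal.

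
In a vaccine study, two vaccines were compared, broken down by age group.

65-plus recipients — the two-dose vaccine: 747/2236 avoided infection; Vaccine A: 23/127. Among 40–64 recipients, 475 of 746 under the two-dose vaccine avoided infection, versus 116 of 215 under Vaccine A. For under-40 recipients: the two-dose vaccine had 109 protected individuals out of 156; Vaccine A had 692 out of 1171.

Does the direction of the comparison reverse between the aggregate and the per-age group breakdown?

Yes

65-plus: the two-dose vaccine 747/2236 = 33.4%, Vaccine A 23/127 = 18.1% → the two-dose vaccine
40–64: the two-dose vaccine 475/746 = 63.7%, Vaccine A 116/215 = 54.0% → the two-dose vaccine
Under-40: the two-dose vaccine 109/156 = 69.9%, Vaccine A 692/1171 = 59.1% → the two-dose vaccine
Overall: the two-dose vaccine 1331/3138 = 42.4%, Vaccine A 831/1513 = 54.9% → Vaccine A
The two-dose vaccine wins each age group but Vaccine A wins overall — the comparison reverses. The two-dose vaccine's recipients skew toward 65-plus, which has a lower base rate.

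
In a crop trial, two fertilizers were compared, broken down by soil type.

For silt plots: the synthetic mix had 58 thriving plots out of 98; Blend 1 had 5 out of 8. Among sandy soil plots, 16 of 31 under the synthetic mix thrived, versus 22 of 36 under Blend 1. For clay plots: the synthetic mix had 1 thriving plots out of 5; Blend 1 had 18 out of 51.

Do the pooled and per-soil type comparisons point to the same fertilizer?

No

Silt: the synthetic mix 58/98 = 59.2%, Blend 1 5/8 = 62.5% → Blend 1
Sandy soil: the synthetic mix 16/31 = 51.6%, Blend 1 22/36 = 61.1% → Blend 1
Clay: the synthetic mix 1/5 = 20.0%, Blend 1 18/51 = 35.3% → Blend 1
Overall: the synthetic mix 75/134 = 56.0%, Blend 1 45/95 = 47.4% → the synthetic mix
Blend 1 wins each soil group but the synthetic mix wins overall — the comparison reverses. Blend 1's plots skew toward clay, which has a lower base rate.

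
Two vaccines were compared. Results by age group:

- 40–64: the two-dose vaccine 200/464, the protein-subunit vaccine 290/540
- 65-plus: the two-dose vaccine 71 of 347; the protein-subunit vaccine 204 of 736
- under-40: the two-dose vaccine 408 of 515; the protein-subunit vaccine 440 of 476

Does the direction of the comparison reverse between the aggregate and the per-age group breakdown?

No

40–64: the two-dose vaccine 200/464 = 43.1%, the protein-subunit vaccine 290/540 = 53.7% → the protein-subunit vaccine
65-plus: the two-dose vaccine 71/347 = 20.5%, the protein-subunit vaccine 204/736 = 27.7% → the protein-subunit vaccine
Under-40: the two-dose vaccine 408/515 = 79.2%, the protein-subunit vaccine 440/476 = 92.4% → the protein-subunit vaccine
Overall: the two-dose vaccine 679/1326 = 51.2%, the protein-subunit vaccine 934/1752 = 53.3% → the protein-subunit vaccine
The protein-subunit vaccine wins overall and in every age group — no reversal.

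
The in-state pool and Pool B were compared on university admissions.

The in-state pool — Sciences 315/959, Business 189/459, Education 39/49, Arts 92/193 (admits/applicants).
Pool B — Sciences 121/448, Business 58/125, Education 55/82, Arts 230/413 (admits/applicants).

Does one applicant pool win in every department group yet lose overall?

No

Sciences: the in-state pool 315/959 = 32.8%, Pool B 121/448 = 27.0% → the in-state pool
Business: the in-state pool 189/459 = 41.2%, Pool B 58/125 = 46.4% → Pool B
Education: the in-state pool 39/49 = 79.6%, Pool B 55/82 = 67.1% → the in-state pool
Arts: the in-state pool 92/193 = 47.7%, Pool B 230/413 = 55.7% → Pool B
Overall: the in-state pool 635/1660 = 38.3%, Pool B 464/1068 = 43.4% → Pool B
Neither sweeps: the in-state pool wins 2 of 4 groups, Pool B wins 2. Pool B wins overall but not every group — no Simpson reversal.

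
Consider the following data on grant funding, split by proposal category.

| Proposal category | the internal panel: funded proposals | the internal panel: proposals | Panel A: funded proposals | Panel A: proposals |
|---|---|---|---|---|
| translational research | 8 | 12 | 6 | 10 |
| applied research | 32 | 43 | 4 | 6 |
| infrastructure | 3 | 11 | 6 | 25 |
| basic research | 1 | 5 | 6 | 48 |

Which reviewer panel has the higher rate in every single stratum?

the internal panel

Translational research: the internal panel 8/12 = 66.7%, Panel A 6/10 = 60.0% → the internal panel
Applied research: the internal panel 32/43 = 74.4%, Panel A 4/6 = 66.7% → the internal panel
Infrastructure: the internal panel 3/11 = 27.3%, Panel A 6/25 = 24.0% → the internal panel
Basic research: the internal panel 1/5 = 20.0%, Panel A 6/48 = 12.5% → the internal panel
The internal panel has the higher rate in all 4 groups.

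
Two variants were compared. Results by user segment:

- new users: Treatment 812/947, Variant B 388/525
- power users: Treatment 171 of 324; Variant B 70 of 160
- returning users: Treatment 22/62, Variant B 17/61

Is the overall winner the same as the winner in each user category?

Yes

New users: Treatment 812/947 = 85.7%, Variant B 388/525 = 73.9% → Treatment
Power users: Treatment 171/324 = 52.8%, Variant B 70/160 = 43.8% → Treatment
Returning users: Treatment 22/62 = 35.5%, Variant B 17/61 = 27.9% → Treatment
Overall: Treatment 1005/1333 = 75.4%, Variant B 475/746 = 63.7% → Treatment
Treatment wins overall and in every user group — no reversal.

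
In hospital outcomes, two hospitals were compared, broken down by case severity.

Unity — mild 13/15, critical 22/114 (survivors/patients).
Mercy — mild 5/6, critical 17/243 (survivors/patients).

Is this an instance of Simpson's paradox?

No

Mild: Unity 13/15 = 86.7%, Mercy 5/6 = 83.3% → Unity
Critical: Unity 22/114 = 19.3%, Mercy 17/243 = 7.0% → Unity
Overall: Unity 35/129 = 27.1%, Mercy 22/249 = 8.8% → Unity
Unity wins overall and in every case group — no reversal.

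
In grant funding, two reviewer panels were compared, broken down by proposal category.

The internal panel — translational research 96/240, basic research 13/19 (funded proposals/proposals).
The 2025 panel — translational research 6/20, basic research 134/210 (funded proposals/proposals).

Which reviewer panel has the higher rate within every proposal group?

Translational research: the internal panel 96/240 = 40.0%, the 2025 panel 6/20 = 30.0% → the internal panel
Basic research: the internal panel 13/19 = 68.4%, the 2025 panel 134/210 = 63.8% → the internal panel
The internal panel has the higher rate in both groups.

the internal panel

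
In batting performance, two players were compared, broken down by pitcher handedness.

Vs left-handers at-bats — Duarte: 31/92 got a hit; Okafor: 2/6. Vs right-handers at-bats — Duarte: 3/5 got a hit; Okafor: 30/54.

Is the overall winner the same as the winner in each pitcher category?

Vs left-handers: Duarte 31/92 = 33.7%, Okafor 2/6 = 33.3% → Duarte
Vs right-handers: Duarte 3/5 = 60.0%, Okafor 30/54 = 55.6% → Duarte
Overall: Duarte 34/97 = 35.1%, Okafor 32/60 = 53.3% → Okafor
Duarte wins each pitcher group but Okafor wins overall — the comparison reverses. Duarte's at-bats skew toward vs left-handers, which has a lower base rate.

No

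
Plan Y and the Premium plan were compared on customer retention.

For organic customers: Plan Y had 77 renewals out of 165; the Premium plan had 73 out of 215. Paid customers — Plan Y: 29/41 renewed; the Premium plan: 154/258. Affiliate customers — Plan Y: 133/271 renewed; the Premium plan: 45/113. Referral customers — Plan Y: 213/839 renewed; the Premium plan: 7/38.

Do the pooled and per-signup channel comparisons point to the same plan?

Organic: Plan Y 77/165 = 46.7%, the Premium plan 73/215 = 34.0% → Plan Y
Paid: Plan Y 29/41 = 70.7%, the Premium plan 154/258 = 59.7% → Plan Y
Affiliate: Plan Y 133/271 = 49.1%, the Premium plan 45/113 = 39.8% → Plan Y
Referral: Plan Y 213/839 = 25.4%, the Premium plan 7/38 = 18.4% → Plan Y
Overall: Plan Y 452/1316 = 34.3%, the Premium plan 279/624 = 44.7% → the Premium plan
Plan Y wins each signup group but the Premium plan wins overall — the comparison reverses. Plan Y's customers skew toward referral, which has a lower base rate.

No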